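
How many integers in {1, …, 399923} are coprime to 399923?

Factor: 399923 = 47 · 67 · 127.
φ(399923) = (47−1) · (67−1) · (127−1) = 46 · 66 · 126 = 382536.

382536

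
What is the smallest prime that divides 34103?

67

34103 is odd.
Digit sum 11, not divisible by 3.
Ends in 3: not divisible by 5.
7: 34103 = 7·4871 + 6
11: 34103 = 11·3100 + 3
13: 34103 = 13·2623 + 4
17: 34103 = 17·2006 + 1
19: 34103 = 19·1794 + 17
23: 34103 = 23·1482 + 17
29: 34103 = 29·1175 + 28
31: 34103 = 31·1100 + 3
37: 34103 = 37·921 + 26
41: 34103 = 41·831 + 32
43: 34103 = 43·793 + 4
47: 34103 = 47·725 + 28
53: 34103 = 53·643 + 24
59: 34103 = 59·578 + 1
61: 34103 = 61·559 + 4
67: 34103 = 67·509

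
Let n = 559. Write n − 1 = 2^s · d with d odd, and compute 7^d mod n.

559 − 1 = 558 = 2^1 · 279, so d = 279.
7^1 ≡ 7 (mod 559)
7^2 ≡ 7^2 = 49 ≡ 49 (mod 559)
7^4 ≡ 49^2 = 2401 ≡ 165 (mod 559)
7^8 ≡ 165^2 = 27225 ≡ 393 (mod 559)
7^16 ≡ 393^2 = 154449 ≡ 165 (mod 559)
7^32 ≡ 165^2 = 27225 ≡ 393 (mod 559)
7^64 ≡ 393^2 = 154449 ≡ 165 (mod 559)
7^128 ≡ 165^2 = 27225 ≡ 393 (mod 559)
7^256 ≡ 393^2 = 154449 ≡ 165 (mod 559)
279 = 256 + 16 + 4 + 2 + 1 in binary powers of 2.
So 7^279 ≡ 165 · 165 · 165 · 49 · 7 ≡ 343 (mod 559).
Squaring chain: 343; never reaches −1, so base 7 is a Miller–Rabin witness that 559 is composite.

343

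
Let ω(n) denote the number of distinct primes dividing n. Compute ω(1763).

2

1763 = 41 · 43
1763 = 41 · 43, which has 2 distinct prime factors.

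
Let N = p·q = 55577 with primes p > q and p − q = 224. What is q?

149

Since p = q + 224, we have 55577 = q(q + 224), so q² + 224q − 55577 = 0.
Discriminant: 224² + 4·55577 = 50176 + 222308 = 272484; √272484 = 522.
q = (−224 + 522)/2 = 149, and p = q + 224 = 373.
Check: 149 · 373 = 55577.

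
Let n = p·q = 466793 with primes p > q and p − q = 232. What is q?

577

Since p = q + 232, we have 466793 = q(q + 232), so q² + 232q − 466793 = 0.
Discriminant: 232² + 4·466793 = 53824 + 1867172 = 1920996; √1920996 = 1386.
q = (−232 + 1386)/2 = 577, and p = q + 232 = 809.
Check: 577 · 809 = 466793.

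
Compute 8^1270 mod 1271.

8^1 ≡ 8 (mod 1271)
8^2 ≡ 8^2 = 64 ≡ 64 (mod 1271)
8^4 ≡ 64^2 = 4096 ≡ 283 (mod 1271)
8^8 ≡ 283^2 = 80089 ≡ 16 (mod 1271)
8^16 ≡ 16^2 = 256 ≡ 256 (mod 1271)
8^32 ≡ 256^2 = 65536 ≡ 715 (mod 1271)
8^64 ≡ 715^2 = 511225 ≡ 283 (mod 1271)
8^128 ≡ 283^2 = 80089 ≡ 16 (mod 1271)
8^256 ≡ 16^2 = 256 ≡ 256 (mod 1271)
8^512 ≡ 256^2 = 65536 ≡ 715 (mod 1271)
8^1024 ≡ 715^2 = 511225 ≡ 283 (mod 1271)
1270 = 1024 + 128 + 64 + 32 + 16 + 4 + 2 in binary powers of 2.
So 8^1270 ≡ 283 · 16 · 283 · 715 · 256 · 283 · 64 ≡ 1024 (mod 1271).
Since 1024 ≠ 1, base 8 is a Fermat witness: 1271 is composite.

1024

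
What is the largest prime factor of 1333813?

1333813 = 13 · 102601
102601 = 37 · 2773
2773 = 47 · 59
59 is prime.
So 1333813 = 13 · 37 · 47 · 59; the largest prime factor is 59.

59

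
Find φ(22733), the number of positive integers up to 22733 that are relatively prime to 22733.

Factor: 22733 = 127 · 179.
φ(22733) = (127−1) · (179−1) = 126 · 178 = 22428.

22428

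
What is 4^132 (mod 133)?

106

4^1 ≡ 4 (mod 133)
4^2 ≡ 4^2 = 16 ≡ 16 (mod 133)
4^4 ≡ 16^2 = 256 ≡ 123 (mod 133)
4^8 ≡ 123^2 = 15129 ≡ 100 (mod 133)
4^16 ≡ 100^2 = 10000 ≡ 25 (mod 133)
4^32 ≡ 25^2 = 625 ≡ 93 (mod 133)
4^64 ≡ 93^2 = 8649 ≡ 4 (mod 133)
4^128 ≡ 4^2 = 16 ≡ 16 (mod 133)
132 = 128 + 4 in binary powers of 2.
So 4^132 ≡ 16 · 123 ≡ 106 (mod 133).
Since 106 ≠ 1, base 4 is a Fermat witness: 133 is composite.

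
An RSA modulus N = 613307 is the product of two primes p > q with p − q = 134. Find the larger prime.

Since p = q + 134, we have 613307 = q(q + 134), so q² + 134q − 613307 = 0.
Discriminant: 134² + 4·613307 = 17956 + 2453228 = 2471184; √2471184 = 1572.
q = (−134 + 1572)/2 = 719, and p = q + 134 = 853.
Check: 719 · 853 = 613307.

853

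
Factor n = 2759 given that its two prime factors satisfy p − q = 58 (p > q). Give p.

89

Since p = q + 58, we have 2759 = q(q + 58), so q² + 58q − 2759 = 0.
Discriminant: 58² + 4·2759 = 3364 + 11036 = 14400; √14400 = 120.
q = (−58 + 120)/2 = 31, and p = q + 58 = 89.
Check: 31 · 89 = 2759.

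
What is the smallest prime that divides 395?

5

395 is odd.
Digit sum 17, not divisible by 3.
Ends in 5: divisible by 5.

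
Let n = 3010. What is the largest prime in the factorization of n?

43

3010 = 2 · 1505
1505 = 5 · 301
301 = 7 · 43
43 is prime.
So 3010 = 2 · 5 · 7 · 43; the largest prime factor is 43.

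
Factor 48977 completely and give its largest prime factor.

48977 = 17 · 2881
2881 = 43 · 67
67 is prime.
So 48977 = 17 · 43 · 67; the largest prime factor is 67.

67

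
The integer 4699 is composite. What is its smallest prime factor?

4699 is odd.
Digit sum 28, not divisible by 3.
Ends in 9: not divisible by 5.
7: 4699 = 7·671 + 2
11: 4699 = 11·427 + 2
13: 4699 = 13·361 + 6
17: 4699 = 17·276 + 7
19: 4699 = 19·247 + 6
23: 4699 = 23·204 + 7
29: 4699 = 29·162 + 1
31: 4699 = 31·151 + 18
37: 4699 = 37·127

37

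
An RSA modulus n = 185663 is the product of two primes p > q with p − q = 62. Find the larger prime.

463

Since p = q + 62, we have 185663 = q(q + 62), so q² + 62q − 185663 = 0.
Discriminant: 62² + 4·185663 = 3844 + 742652 = 746496; √746496 = 864.
q = (−62 + 864)/2 = 401, and p = q + 62 = 463.
Check: 401 · 463 = 185663.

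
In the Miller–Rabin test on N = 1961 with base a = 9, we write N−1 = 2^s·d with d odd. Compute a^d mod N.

1961 − 1 = 1960 = 2^3 · 245, so d = 245.
9^1 ≡ 9 (mod 1961)
9^2 ≡ 9^2 = 81 ≡ 81 (mod 1961)
9^4 ≡ 81^2 = 6561 ≡ 678 (mod 1961)
9^8 ≡ 678^2 = 459684 ≡ 810 (mod 1961)
9^16 ≡ 810^2 = 656100 ≡ 1126 (mod 1961)
9^32 ≡ 1126^2 = 1267876 ≡ 1070 (mod 1961)
9^64 ≡ 1070^2 = 1144900 ≡ 1637 (mod 1961)
9^128 ≡ 1637^2 = 2679769 ≡ 1043 (mod 1961)
245 = 128 + 64 + 32 + 16 + 4 + 1 in binary powers of 2.
So 9^245 ≡ 1043 · 1637 · 1070 · 1126 · 678 · 9 ≡ 229 (mod 1961).
Squaring chain: 229 → 1455 → 1106; never reaches −1, so base 9 is a Miller–Rabin witness that 1961 is composite.

229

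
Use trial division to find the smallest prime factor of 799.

799 is odd.
Digit sum 25, not divisible by 3.
Ends in 9: not divisible by 5.
7: 799 = 7·114 + 1
11: 799 = 11·72 + 7
13: 799 = 13·61 + 6
17: 799 = 17·47

17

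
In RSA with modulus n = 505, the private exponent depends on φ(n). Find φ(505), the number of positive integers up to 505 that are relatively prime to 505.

Factor: 505 = 5 · 101.
φ(505) = (5−1) · (101−1) = 4 · 100 = 400.

400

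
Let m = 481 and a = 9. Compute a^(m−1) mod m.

9^1 ≡ 9 (mod 481)
9^2 ≡ 9^2 = 81 ≡ 81 (mod 481)
9^4 ≡ 81^2 = 6561 ≡ 308 (mod 481)
9^8 ≡ 308^2 = 94864 ≡ 107 (mod 481)
9^16 ≡ 107^2 = 11449 ≡ 386 (mod 481)
9^32 ≡ 386^2 = 148996 ≡ 367 (mod 481)
9^64 ≡ 367^2 = 134689 ≡ 9 (mod 481)
9^128 ≡ 9^2 = 81 ≡ 81 (mod 481)
9^256 ≡ 81^2 = 6561 ≡ 308 (mod 481)
480 = 256 + 128 + 64 + 32 in binary powers of 2.
So 9^480 ≡ 308 · 81 · 9 · 367 ≡ 248 (mod 481).
Since 248 ≠ 1, base 9 is a Fermat witness: 481 is composite.

248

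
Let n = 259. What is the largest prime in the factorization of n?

37

259 = 7 · 37
37 is prime.
So 259 = 7 · 37; the largest prime factor is 37.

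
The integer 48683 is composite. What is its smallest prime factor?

89

48683 is odd.
Digit sum 29, not divisible by 3.
Ends in 3: not divisible by 5.
7: 48683 = 7·6954 + 5
11: 48683 = 11·4425 + 8
13: 48683 = 13·3744 + 11
17: 48683 = 17·2863 + 12
19: 48683 = 19·2562 + 5
23: 48683 = 23·2116 + 15
29: 48683 = 29·1678 + 21
31: 48683 = 31·1570 + 13
37: 48683 = 37·1315 + 28
41: 48683 = 41·1187 + 16
43: 48683 = 43·1132 + 7
47: 48683 = 47·1035 + 38
53: 48683 = 53·918 + 29
59: 48683 = 59·825 + 8
61: 48683 = 61·798 + 5
67: 48683 = 67·726 + 41
71: 48683 = 71·685 + 48
73: 48683 = 73·666 + 65
79: 48683 = 79·616 + 19
83: 48683 = 83·586 + 45
89: 48683 = 89·547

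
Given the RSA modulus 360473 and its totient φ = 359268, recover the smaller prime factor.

φ(n) = (p−1)(q−1) = n − (p+q) + 1, so p + q = 360473 − 359268 + 1 = 1206.
p and q are the roots of t² − 1206t + 360473 = 0.
Discriminant: 1206² − 4·360473 = 1454436 − 1441892 = 12544; √12544 = 112.
q = (1206 − 112)/2 = 547, p = (1206 + 112)/2 = 659.
Check: 547 · 659 = 360473.

547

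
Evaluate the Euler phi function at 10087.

Factor: 10087 = 7 · 11 · 131.
φ(10087) = (7−1) · (11−1) · (131−1) = 6 · 10 · 130 = 7800.

7800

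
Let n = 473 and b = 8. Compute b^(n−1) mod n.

262

8^1 ≡ 8 (mod 473)
8^2 ≡ 8^2 = 64 ≡ 64 (mod 473)
8^4 ≡ 64^2 = 4096 ≡ 312 (mod 473)
8^8 ≡ 312^2 = 97344 ≡ 379 (mod 473)
8^16 ≡ 379^2 = 143641 ≡ 322 (mod 473)
8^32 ≡ 322^2 = 103684 ≡ 97 (mod 473)
8^64 ≡ 97^2 = 9409 ≡ 422 (mod 473)
8^128 ≡ 422^2 = 178084 ≡ 236 (mod 473)
8^256 ≡ 236^2 = 55696 ≡ 355 (mod 473)
472 = 256 + 128 + 64 + 16 + 8 in binary powers of 2.
So 8^472 ≡ 355 · 236 · 422 · 322 · 379 ≡ 262 (mod 473).
Since 262 ≠ 1, base 8 is a Fermat witness: 473 is composite.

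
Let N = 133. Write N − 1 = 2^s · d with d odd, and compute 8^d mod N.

113

133 − 1 = 132 = 2^2 · 33, so d = 33.
8^1 ≡ 8 (mod 133)
8^2 ≡ 8^2 = 64 ≡ 64 (mod 133)
8^4 ≡ 64^2 = 4096 ≡ 106 (mod 133)
8^8 ≡ 106^2 = 11236 ≡ 64 (mod 133)
8^16 ≡ 64^2 = 4096 ≡ 106 (mod 133)
8^32 ≡ 106^2 = 11236 ≡ 64 (mod 133)
33 = 32 + 1 in binary powers of 2.
So 8^33 ≡ 64 · 8 ≡ 113 (mod 133).
Squaring chain: 113 → 1; never reaches −1, so base 8 is a Miller–Rabin witness that 133 is composite.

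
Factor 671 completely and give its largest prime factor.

61

671 = 11 · 61
61 is prime.
So 671 = 11 · 61; the largest prime factor is 61.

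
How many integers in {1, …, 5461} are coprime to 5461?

Factor: 5461 = 43 · 127.
φ(5461) = (43−1) · (127−1) = 42 · 126 = 5292.

5292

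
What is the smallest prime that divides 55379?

55379 is odd.
Digit sum 29, not divisible by 3.
Ends in 9: not divisible by 5.
7: 55379 = 7·7911 + 2
11: 55379 = 11·5034 + 5
13: 55379 = 13·4259 + 12
17: 55379 = 17·3257 + 10
19: 55379 = 19·2914 + 13
23: 55379 = 23·2407 + 18
29: 55379 = 29·1909 + 18
31: 55379 = 31·1786 + 13
37: 55379 = 37·1496 + 27
41: 55379 = 41·1350 + 29
43: 55379 = 43·1287 + 38
47: 55379 = 47·1178 + 13
53: 55379 = 53·1044 + 47
59: 55379 = 59·938 + 37
61: 55379 = 61·907 + 52
67: 55379 = 67·826 + 37
71: 55379 = 71·779 + 70
73: 55379 = 73·758 + 45
79: 55379 = 79·701

79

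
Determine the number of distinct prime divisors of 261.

261 = 3^2 · 29
261 = 3^2 · 29, which has 2 distinct prime factors.

2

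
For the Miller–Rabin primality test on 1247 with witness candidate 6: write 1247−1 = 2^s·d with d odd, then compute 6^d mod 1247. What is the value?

1247 − 1 = 1246 = 2^1 · 623, so d = 623.
6^1 ≡ 6 (mod 1247)
6^2 ≡ 6^2 = 36 ≡ 36 (mod 1247)
6^4 ≡ 36^2 = 1296 ≡ 49 (mod 1247)
6^8 ≡ 49^2 = 2401 ≡ 1154 (mod 1247)
6^16 ≡ 1154^2 = 1331716 ≡ 1167 (mod 1247)
6^32 ≡ 1167^2 = 1361889 ≡ 165 (mod 1247)
6^64 ≡ 165^2 = 27225 ≡ 1038 (mod 1247)
6^128 ≡ 1038^2 = 1077444 ≡ 36 (mod 1247)
6^256 ≡ 36^2 = 1296 ≡ 49 (mod 1247)
6^512 ≡ 49^2 = 2401 ≡ 1154 (mod 1247)
623 = 512 + 64 + 32 + 8 + 4 + 2 + 1 in binary powers of 2.
So 6^623 ≡ 1154 · 1038 · 165 · 1154 · 49 · 36 · 6 ≡ 724 (mod 1247).
Squaring chain: 724; never reaches −1, so base 6 is a Miller–Rabin witness that 1247 is composite.

724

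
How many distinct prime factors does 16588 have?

16588 = 2^2 · 4147
4147 = 11 · 377
377 = 13 · 29
16588 = 2^2 · 11 · 13 · 29, which has 4 distinct prime factors.

4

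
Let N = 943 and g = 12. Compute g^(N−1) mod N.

430

12^1 ≡ 12 (mod 943)
12^2 ≡ 12^2 = 144 ≡ 144 (mod 943)
12^4 ≡ 144^2 = 20736 ≡ 933 (mod 943)
12^8 ≡ 933^2 = 870489 ≡ 100 (mod 943)
12^16 ≡ 100^2 = 10000 ≡ 570 (mod 943)
12^32 ≡ 570^2 = 324900 ≡ 508 (mod 943)
12^64 ≡ 508^2 = 258064 ≡ 625 (mod 943)
12^128 ≡ 625^2 = 390625 ≡ 223 (mod 943)
12^256 ≡ 223^2 = 49729 ≡ 693 (mod 943)
12^512 ≡ 693^2 = 480249 ≡ 262 (mod 943)
942 = 512 + 256 + 128 + 32 + 8 + 4 + 2 in binary powers of 2.
So 12^942 ≡ 262 · 693 · 223 · 508 · 100 · 933 · 144 ≡ 430 (mod 943).
Since 430 ≠ 1, base 12 is a Fermat witness: 943 is composite.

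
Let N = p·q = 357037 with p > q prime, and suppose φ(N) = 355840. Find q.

φ(n) = (p−1)(q−1) = n − (p+q) + 1, so p + q = 357037 − 355840 + 1 = 1198.
p and q are the roots of t² − 1198t + 357037 = 0.
Discriminant: 1198² − 4·357037 = 1435204 − 1428148 = 7056; √7056 = 84.
q = (1198 − 84)/2 = 557, p = (1198 + 84)/2 = 641.
Check: 557 · 641 = 357037.

557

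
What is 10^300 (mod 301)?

10^1 ≡ 10 (mod 301)
10^2 ≡ 10^2 = 100 ≡ 100 (mod 301)
10^4 ≡ 100^2 = 10000 ≡ 67 (mod 301)
10^8 ≡ 67^2 = 4489 ≡ 275 (mod 301)
10^16 ≡ 275^2 = 75625 ≡ 74 (mod 301)
10^32 ≡ 74^2 = 5476 ≡ 58 (mod 301)
10^64 ≡ 58^2 = 3364 ≡ 53 (mod 301)
10^128 ≡ 53^2 = 2809 ≡ 100 (mod 301)
10^256 ≡ 100^2 = 10000 ≡ 67 (mod 301)
300 = 256 + 32 + 8 + 4 in binary powers of 2.
So 10^300 ≡ 67 · 58 · 275 · 67 ≡ 78 (mod 301).
Since 78 ≠ 1, base 10 is a Fermat witness: 301 is composite.

78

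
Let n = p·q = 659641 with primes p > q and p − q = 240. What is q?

Since p = q + 240, we have 659641 = q(q + 240), so q² + 240q − 659641 = 0.
Discriminant: 240² + 4·659641 = 57600 + 2638564 = 2696164; √2696164 = 1642.
q = (−240 + 1642)/2 = 701, and p = q + 240 = 941.
Check: 701 · 941 = 659641.

701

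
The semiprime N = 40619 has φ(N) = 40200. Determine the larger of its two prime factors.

φ(n) = (p−1)(q−1) = n − (p+q) + 1, so p + q = 40619 − 40200 + 1 = 420.
p and q are the roots of t² − 420t + 40619 = 0.
Discriminant: 420² − 4·40619 = 176400 − 162476 = 13924; √13924 = 118.
q = (420 − 118)/2 = 151, p = (420 + 118)/2 = 269.
Check: 151 · 269 = 40619.

269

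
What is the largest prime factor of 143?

13

143 = 11 · 13
13 is prime.
So 143 = 11 · 13; the largest prime factor is 13.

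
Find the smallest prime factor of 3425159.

31

3425159 is odd.
Digit sum 29, not divisible by 3.
Ends in 9: not divisible by 5.
7: 3425159 = 7·489308 + 3
11: 3425159 = 11·311378 + 1
13: 3425159 = 13·263473 + 10
17: 3425159 = 17·201479 + 16
19: 3425159 = 19·180271 + 10
23: 3425159 = 23·148919 + 22
29: 3425159 = 29·118108 + 27
31: 3425159 = 31·110489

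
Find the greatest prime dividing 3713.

79

3713 = 47 · 79
79 is prime.
So 3713 = 47 · 79; the largest prime factor is 79.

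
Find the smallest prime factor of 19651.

19651 is odd.
Digit sum 22, not divisible by 3.
Ends in 1: not divisible by 5.
7: 19651 = 7·2807 + 2
11: 19651 = 11·1786 + 5
13: 19651 = 13·1511 + 8
17: 19651 = 17·1155 + 16
19: 19651 = 19·1034 + 5
23: 19651 = 23·854 + 9
29: 19651 = 29·677 + 18
31: 19651 = 31·633 + 28
37: 19651 = 37·531 + 4
41: 19651 = 41·479 + 12
43: 19651 = 43·457

43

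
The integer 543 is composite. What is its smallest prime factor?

3

543 is odd.
Digit sum 12, divisible by 3.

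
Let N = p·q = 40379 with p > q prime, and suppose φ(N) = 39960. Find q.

149

φ(n) = (p−1)(q−1) = n − (p+q) + 1, so p + q = 40379 − 39960 + 1 = 420.
p and q are the roots of t² − 420t + 40379 = 0.
Discriminant: 420² − 4·40379 = 176400 − 161516 = 14884; √14884 = 122.
q = (420 − 122)/2 = 149, p = (420 + 122)/2 = 271.
Check: 149 · 271 = 40379.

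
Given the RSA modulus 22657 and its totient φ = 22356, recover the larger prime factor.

163

φ(n) = (p−1)(q−1) = n − (p+q) + 1, so p + q = 22657 − 22356 + 1 = 302.
p and q are the roots of t² − 302t + 22657 = 0.
Discriminant: 302² − 4·22657 = 91204 − 90628 = 576; √576 = 24.
q = (302 − 24)/2 = 139, p = (302 + 24)/2 = 163.
Check: 139 · 163 = 22657.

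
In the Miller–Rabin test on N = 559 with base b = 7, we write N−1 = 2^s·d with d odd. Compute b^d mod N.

343

559 − 1 = 558 = 2^1 · 279, so d = 279.
7^1 ≡ 7 (mod 559)
7^2 ≡ 7^2 = 49 ≡ 49 (mod 559)
7^4 ≡ 49^2 = 2401 ≡ 165 (mod 559)
7^8 ≡ 165^2 = 27225 ≡ 393 (mod 559)
7^16 ≡ 393^2 = 154449 ≡ 165 (mod 559)
7^32 ≡ 165^2 = 27225 ≡ 393 (mod 559)
7^64 ≡ 393^2 = 154449 ≡ 165 (mod 559)
7^128 ≡ 165^2 = 27225 ≡ 393 (mod 559)
7^256 ≡ 393^2 = 154449 ≡ 165 (mod 559)
279 = 256 + 16 + 4 + 2 + 1 in binary powers of 2.
So 7^279 ≡ 165 · 165 · 165 · 49 · 7 ≡ 343 (mod 559).
Squaring chain: 343; never reaches −1, so base 7 is a Miller–Rabin witness that 559 is composite.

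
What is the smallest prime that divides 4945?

5

4945 is odd.
Digit sum 22, not divisible by 3.
Ends in 5: divisible by 5.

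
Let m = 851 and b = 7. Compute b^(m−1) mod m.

255

7^1 ≡ 7 (mod 851)
7^2 ≡ 7^2 = 49 ≡ 49 (mod 851)
7^4 ≡ 49^2 = 2401 ≡ 699 (mod 851)
7^8 ≡ 699^2 = 488601 ≡ 127 (mod 851)
7^16 ≡ 127^2 = 16129 ≡ 811 (mod 851)
7^32 ≡ 811^2 = 657721 ≡ 749 (mod 851)
7^64 ≡ 749^2 = 561001 ≡ 192 (mod 851)
7^128 ≡ 192^2 = 36864 ≡ 271 (mod 851)
7^256 ≡ 271^2 = 73441 ≡ 255 (mod 851)
7^512 ≡ 255^2 = 65025 ≡ 349 (mod 851)
850 = 512 + 256 + 64 + 16 + 2 in binary powers of 2.
So 7^850 ≡ 349 · 255 · 192 · 811 · 49 ≡ 255 (mod 851).
Since 255 ≠ 1, base 7 is a Fermat witness: 851 is composite.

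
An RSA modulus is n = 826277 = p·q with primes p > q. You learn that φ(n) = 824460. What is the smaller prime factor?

φ(n) = (p−1)(q−1) = n − (p+q) + 1, so p + q = 826277 − 824460 + 1 = 1818.
p and q are the roots of t² − 1818t + 826277 = 0.
Discriminant: 1818² − 4·826277 = 3305124 − 3305108 = 16; √16 = 4.
q = (1818 − 4)/2 = 907, p = (1818 + 4)/2 = 911.
Check: 907 · 911 = 826277.

907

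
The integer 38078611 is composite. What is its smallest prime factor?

38078611 is odd.
Digit sum 34, not divisible by 3.
Ends in 1: not divisible by 5.
7: 38078611 = 7·5439801 + 4
11: 38078611 = 11·3461691 + 10
13: 38078611 = 13·2929123 + 12
17: 38078611 = 17·2239918 + 5
19: 38078611 = 19·2004137 + 8
23: 38078611 = 23·1655591 + 18
29: 38078611 = 29·1313055 + 16
31: 38078611 = 31·1228342 + 9
37: 38078611 = 37·1029151 + 24
41: 38078611 = 41·928746 + 25
43: 38078611 = 43·885549 + 4
47: 38078611 = 47·810183 + 10
53: 38078611 = 53·718464 + 19
59: 38078611 = 59·645400 + 11
61: 38078611 = 61·624239 + 32
67: 38078611 = 67·568337 + 32
71: 38078611 = 71·536318 + 33
73: 38078611 = 73·521624 + 59
79: 38078611 = 79·482007 + 58
83: 38078611 = 83·458778 + 37
89: 38078611 = 89·427849 + 50
97: 38078611 = 97·392563

97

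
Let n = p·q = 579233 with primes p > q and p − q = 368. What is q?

599

Since p = q + 368, we have 579233 = q(q + 368), so q² + 368q − 579233 = 0.
Discriminant: 368² + 4·579233 = 135424 + 2316932 = 2452356; √2452356 = 1566.
q = (−368 + 1566)/2 = 599, and p = q + 368 = 967.
Check: 599 · 967 = 579233.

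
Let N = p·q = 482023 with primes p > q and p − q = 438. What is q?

Since p = q + 438, we have 482023 = q(q + 438), so q² + 438q − 482023 = 0.
Discriminant: 438² + 4·482023 = 191844 + 1928092 = 2119936; √2119936 = 1456.
q = (−438 + 1456)/2 = 509, and p = q + 438 = 947.
Check: 509 · 947 = 482023.

509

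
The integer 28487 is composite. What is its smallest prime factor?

28487 is odd.
Digit sum 29, not divisible by 3.
Ends in 7: not divisible by 5.
7: 28487 = 7·4069 + 4
11: 28487 = 11·2589 + 8
13: 28487 = 13·2191 + 4
17: 28487 = 17·1675 + 12
19: 28487 = 19·1499 + 6
23: 28487 = 23·1238 + 13
29: 28487 = 29·982 + 9
31: 28487 = 31·918 + 29
37: 28487 = 37·769 + 34
41: 28487 = 41·694 + 33
43: 28487 = 43·662 + 21
47: 28487 = 47·606 + 5
53: 28487 = 53·537 + 26
59: 28487 = 59·482 + 49
61: 28487 = 61·467

61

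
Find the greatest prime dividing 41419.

97

41419 = 7 · 5917
5917 = 61 · 97
97 is prime.
So 41419 = 7 · 61 · 97; the largest prime factor is 97.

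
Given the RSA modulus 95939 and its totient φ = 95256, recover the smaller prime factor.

φ(n) = (p−1)(q−1) = n − (p+q) + 1, so p + q = 95939 − 95256 + 1 = 684.
p and q are the roots of t² − 684t + 95939 = 0.
Discriminant: 684² − 4·95939 = 467856 − 383756 = 84100; √84100 = 290.
q = (684 − 290)/2 = 197, p = (684 + 290)/2 = 487.
Check: 197 · 487 = 95939.

197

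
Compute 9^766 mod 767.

9^1 ≡ 9 (mod 767)
9^2 ≡ 9^2 = 81 ≡ 81 (mod 767)
9^4 ≡ 81^2 = 6561 ≡ 425 (mod 767)
9^8 ≡ 425^2 = 180625 ≡ 380 (mod 767)
9^16 ≡ 380^2 = 144400 ≡ 204 (mod 767)
9^32 ≡ 204^2 = 41616 ≡ 198 (mod 767)
9^64 ≡ 198^2 = 39204 ≡ 87 (mod 767)
9^128 ≡ 87^2 = 7569 ≡ 666 (mod 767)
9^256 ≡ 666^2 = 443556 ≡ 230 (mod 767)
9^512 ≡ 230^2 = 52900 ≡ 744 (mod 767)
766 = 512 + 128 + 64 + 32 + 16 + 8 + 4 + 2 in binary powers of 2.
So 9^766 ≡ 744 · 666 · 87 · 198 · 204 · 380 · 425 · 81 ≡ 607 (mod 767).
Since 607 ≠ 1, base 9 is a Fermat witness: 767 is composite.

607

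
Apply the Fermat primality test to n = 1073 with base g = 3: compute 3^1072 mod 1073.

848

3^1 ≡ 3 (mod 1073)
3^2 ≡ 3^2 = 9 ≡ 9 (mod 1073)
3^4 ≡ 9^2 = 81 ≡ 81 (mod 1073)
3^8 ≡ 81^2 = 6561 ≡ 123 (mod 1073)
3^16 ≡ 123^2 = 15129 ≡ 107 (mod 1073)
3^32 ≡ 107^2 = 11449 ≡ 719 (mod 1073)
3^64 ≡ 719^2 = 516961 ≡ 848 (mod 1073)
3^128 ≡ 848^2 = 719104 ≡ 194 (mod 1073)
3^256 ≡ 194^2 = 37636 ≡ 81 (mod 1073)
3^512 ≡ 81^2 = 6561 ≡ 123 (mod 1073)
3^1024 ≡ 123^2 = 15129 ≡ 107 (mod 1073)
1072 = 1024 + 32 + 16 in binary powers of 2.
So 3^1072 ≡ 107 · 719 · 107 ≡ 848 (mod 1073).
Since 848 ≠ 1, base 3 is a Fermat witness: 1073 is composite.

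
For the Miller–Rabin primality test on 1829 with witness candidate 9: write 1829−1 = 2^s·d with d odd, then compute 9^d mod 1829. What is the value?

1829 − 1 = 1828 = 2^2 · 457, so d = 457.
9^1 ≡ 9 (mod 1829)
9^2 ≡ 9^2 = 81 ≡ 81 (mod 1829)
9^4 ≡ 81^2 = 6561 ≡ 1074 (mod 1829)
9^8 ≡ 1074^2 = 1153476 ≡ 1206 (mod 1829)
9^16 ≡ 1206^2 = 1454436 ≡ 381 (mod 1829)
9^32 ≡ 381^2 = 145161 ≡ 670 (mod 1829)
9^64 ≡ 670^2 = 448900 ≡ 795 (mod 1829)
9^128 ≡ 795^2 = 632025 ≡ 1020 (mod 1829)
9^256 ≡ 1020^2 = 1040400 ≡ 1528 (mod 1829)
457 = 256 + 128 + 64 + 8 + 1 in binary powers of 2.
So 9^457 ≡ 1528 · 1020 · 795 · 1206 · 9 ≡ 1405 (mod 1829).
Squaring chain: 1405 → 534; never reaches −1, so base 9 is a Miller–Rabin witness that 1829 is composite.

1405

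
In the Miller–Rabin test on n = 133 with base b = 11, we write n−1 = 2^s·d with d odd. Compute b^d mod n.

133 − 1 = 132 = 2^2 · 33, so d = 33.
11^1 ≡ 11 (mod 133)
11^2 ≡ 11^2 = 121 ≡ 121 (mod 133)
11^4 ≡ 121^2 = 14641 ≡ 11 (mod 133)
11^8 ≡ 11^2 = 121 ≡ 121 (mod 133)
11^16 ≡ 121^2 = 14641 ≡ 11 (mod 133)
11^32 ≡ 11^2 = 121 ≡ 121 (mod 133)
33 = 32 + 1 in binary powers of 2.
So 11^33 ≡ 121 · 11 ≡ 1 (mod 133).
Since 11^d ≡ 1 (mod 133), base 11 does not prove 133 composite.

1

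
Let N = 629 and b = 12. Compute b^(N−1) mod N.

12^1 ≡ 12 (mod 629)
12^2 ≡ 12^2 = 144 ≡ 144 (mod 629)
12^4 ≡ 144^2 = 20736 ≡ 608 (mod 629)
12^8 ≡ 608^2 = 369664 ≡ 441 (mod 629)
12^16 ≡ 441^2 = 194481 ≡ 120 (mod 629)
12^32 ≡ 120^2 = 14400 ≡ 562 (mod 629)
12^64 ≡ 562^2 = 315844 ≡ 86 (mod 629)
12^128 ≡ 86^2 = 7396 ≡ 477 (mod 629)
12^256 ≡ 477^2 = 227529 ≡ 460 (mod 629)
12^512 ≡ 460^2 = 211600 ≡ 256 (mod 629)
628 = 512 + 64 + 32 + 16 + 4 in binary powers of 2.
So 12^628 ≡ 256 · 86 · 562 · 120 · 608 ≡ 268 (mod 629).
Since 268 ≠ 1, base 12 is a Fermat witness: 629 is composite.

268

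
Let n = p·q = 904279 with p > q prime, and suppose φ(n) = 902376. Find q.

φ(n) = (p−1)(q−1) = n − (p+q) + 1, so p + q = 904279 − 902376 + 1 = 1904.
p and q are the roots of t² − 1904t + 904279 = 0.
Discriminant: 1904² − 4·904279 = 3625216 − 3617116 = 8100; √8100 = 90.
q = (1904 − 90)/2 = 907, p = (1904 + 90)/2 = 997.
Check: 907 · 997 = 904279.

907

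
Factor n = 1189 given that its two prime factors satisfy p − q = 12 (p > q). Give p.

41

Since p = q + 12, we have 1189 = q(q + 12), so q² + 12q − 1189 = 0.
Discriminant: 12² + 4·1189 = 144 + 4756 = 4900; √4900 = 70.
q = (−12 + 70)/2 = 29, and p = q + 12 = 41.
Check: 29 · 41 = 1189.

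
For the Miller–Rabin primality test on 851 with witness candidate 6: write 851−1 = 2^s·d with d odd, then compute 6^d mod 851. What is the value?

302

851 − 1 = 850 = 2^1 · 425, so d = 425.
6^1 ≡ 6 (mod 851)
6^2 ≡ 6^2 = 36 ≡ 36 (mod 851)
6^4 ≡ 36^2 = 1296 ≡ 445 (mod 851)
6^8 ≡ 445^2 = 198025 ≡ 593 (mod 851)
6^16 ≡ 593^2 = 351649 ≡ 186 (mod 851)
6^32 ≡ 186^2 = 34596 ≡ 556 (mod 851)
6^64 ≡ 556^2 = 309136 ≡ 223 (mod 851)
6^128 ≡ 223^2 = 49729 ≡ 371 (mod 851)
6^256 ≡ 371^2 = 137641 ≡ 630 (mod 851)
425 = 256 + 128 + 32 + 8 + 1 in binary powers of 2.
So 6^425 ≡ 630 · 371 · 556 · 593 · 6 ≡ 302 (mod 851).
Squaring chain: 302; never reaches −1, so base 6 is a Miller–Rabin witness that 851 is composite.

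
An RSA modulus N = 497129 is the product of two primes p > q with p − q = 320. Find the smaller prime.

563

Since p = q + 320, we have 497129 = q(q + 320), so q² + 320q − 497129 = 0.
Discriminant: 320² + 4·497129 = 102400 + 1988516 = 2090916; √2090916 = 1446.
q = (−320 + 1446)/2 = 563, and p = q + 320 = 883.
Check: 563 · 883 = 497129.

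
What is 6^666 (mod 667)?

6^1 ≡ 6 (mod 667)
6^2 ≡ 6^2 = 36 ≡ 36 (mod 667)
6^4 ≡ 36^2 = 1296 ≡ 629 (mod 667)
6^8 ≡ 629^2 = 395641 ≡ 110 (mod 667)
6^16 ≡ 110^2 = 12100 ≡ 94 (mod 667)
6^32 ≡ 94^2 = 8836 ≡ 165 (mod 667)
6^64 ≡ 165^2 = 27225 ≡ 545 (mod 667)
6^128 ≡ 545^2 = 297025 ≡ 210 (mod 667)
6^256 ≡ 210^2 = 44100 ≡ 78 (mod 667)
6^512 ≡ 78^2 = 6084 ≡ 81 (mod 667)
666 = 512 + 128 + 16 + 8 + 2 in binary powers of 2.
So 6^666 ≡ 81 · 210 · 94 · 110 · 36 ≡ 81 (mod 667).
Since 81 ≠ 1, base 6 is a Fermat witness: 667 is composite.

81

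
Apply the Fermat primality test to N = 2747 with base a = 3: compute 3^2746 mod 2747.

3^1 ≡ 3 (mod 2747)
3^2 ≡ 3^2 = 9 ≡ 9 (mod 2747)
3^4 ≡ 9^2 = 81 ≡ 81 (mod 2747)
3^8 ≡ 81^2 = 6561 ≡ 1067 (mod 2747)
3^16 ≡ 1067^2 = 1138489 ≡ 1231 (mod 2747)
3^32 ≡ 1231^2 = 1515361 ≡ 1764 (mod 2747)
3^64 ≡ 1764^2 = 3111696 ≡ 2092 (mod 2747)
3^128 ≡ 2092^2 = 4376464 ≡ 493 (mod 2747)
3^256 ≡ 493^2 = 243049 ≡ 1313 (mod 2747)
3^512 ≡ 1313^2 = 1723969 ≡ 1600 (mod 2747)
3^1024 ≡ 1600^2 = 2560000 ≡ 2543 (mod 2747)
3^2048 ≡ 2543^2 = 6466849 ≡ 411 (mod 2747)
2746 = 2048 + 512 + 128 + 32 + 16 + 8 + 2 in binary powers of 2.
So 3^2746 ≡ 411 · 1600 · 493 · 1764 · 1231 · 1067 · 9 ≡ 91 (mod 2747).
Since 91 ≠ 1, base 3 is a Fermat witness: 2747 is composite.

91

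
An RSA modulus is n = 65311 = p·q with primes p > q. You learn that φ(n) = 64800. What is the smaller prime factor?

241

φ(n) = (p−1)(q−1) = n − (p+q) + 1, so p + q = 65311 − 64800 + 1 = 512.
p and q are the roots of t² − 512t + 65311 = 0.
Discriminant: 512² − 4·65311 = 262144 − 261244 = 900; √900 = 30.
q = (512 − 30)/2 = 241, p = (512 + 30)/2 = 271.
Check: 241 · 271 = 65311.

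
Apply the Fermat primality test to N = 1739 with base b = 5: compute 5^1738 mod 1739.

5^1 ≡ 5 (mod 1739)
5^2 ≡ 5^2 = 25 ≡ 25 (mod 1739)
5^4 ≡ 25^2 = 625 ≡ 625 (mod 1739)
5^8 ≡ 625^2 = 390625 ≡ 1089 (mod 1739)
5^16 ≡ 1089^2 = 1185921 ≡ 1662 (mod 1739)
5^32 ≡ 1662^2 = 2762244 ≡ 712 (mod 1739)
5^64 ≡ 712^2 = 506944 ≡ 895 (mod 1739)
5^128 ≡ 895^2 = 801025 ≡ 1085 (mod 1739)
5^256 ≡ 1085^2 = 1177225 ≡ 1661 (mod 1739)
5^512 ≡ 1661^2 = 2758921 ≡ 867 (mod 1739)
5^1024 ≡ 867^2 = 751689 ≡ 441 (mod 1739)
1738 = 1024 + 512 + 128 + 64 + 8 + 2 in binary powers of 2.
So 5^1738 ≡ 441 · 867 · 1085 · 895 · 1089 · 25 ≡ 474 (mod 1739).
Since 474 ≠ 1, base 5 is a Fermat witness: 1739 is composite.

474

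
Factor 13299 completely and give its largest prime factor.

13299 = 3 · 4433
4433 = 11 · 403
403 = 13 · 31
31 is prime.
So 13299 = 3 · 11 · 13 · 31; the largest prime factor is 31.

31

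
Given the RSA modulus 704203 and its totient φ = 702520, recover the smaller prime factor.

φ(n) = (p−1)(q−1) = n − (p+q) + 1, so p + q = 704203 − 702520 + 1 = 1684.
p and q are the roots of t² − 1684t + 704203 = 0.
Discriminant: 1684² − 4·704203 = 2835856 − 2816812 = 19044; √19044 = 138.
q = (1684 − 138)/2 = 773, p = (1684 + 138)/2 = 911.
Check: 773 · 911 = 704203.

773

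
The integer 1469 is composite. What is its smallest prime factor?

13

1469 is odd.
Digit sum 20, not divisible by 3.
Ends in 9: not divisible by 5.
7: 1469 = 7·209 + 6
11: 1469 = 11·133 + 6
13: 1469 = 13·113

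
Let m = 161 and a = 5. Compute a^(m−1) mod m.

100

5^1 ≡ 5 (mod 161)
5^2 ≡ 5^2 = 25 ≡ 25 (mod 161)
5^4 ≡ 25^2 = 625 ≡ 142 (mod 161)
5^8 ≡ 142^2 = 20164 ≡ 39 (mod 161)
5^16 ≡ 39^2 = 1521 ≡ 72 (mod 161)
5^32 ≡ 72^2 = 5184 ≡ 32 (mod 161)
5^64 ≡ 32^2 = 1024 ≡ 58 (mod 161)
5^128 ≡ 58^2 = 3364 ≡ 144 (mod 161)
160 = 128 + 32 in binary powers of 2.
So 5^160 ≡ 144 · 32 ≡ 100 (mod 161).
Since 100 ≠ 1, base 5 is a Fermat witness: 161 is composite.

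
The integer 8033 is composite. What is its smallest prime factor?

8033 is odd.
Digit sum 14, not divisible by 3.
Ends in 3: not divisible by 5.
7: 8033 = 7·1147 + 4
11: 8033 = 11·730 + 3
13: 8033 = 13·617 + 12
17: 8033 = 17·472 + 9
19: 8033 = 19·422 + 15
23: 8033 = 23·349 + 6
29: 8033 = 29·277

29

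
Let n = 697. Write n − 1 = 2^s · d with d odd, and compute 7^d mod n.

386

697 − 1 = 696 = 2^3 · 87, so d = 87.
7^1 ≡ 7 (mod 697)
7^2 ≡ 7^2 = 49 ≡ 49 (mod 697)
7^4 ≡ 49^2 = 2401 ≡ 310 (mod 697)
7^8 ≡ 310^2 = 96100 ≡ 611 (mod 697)
7^16 ≡ 611^2 = 373321 ≡ 426 (mod 697)
7^32 ≡ 426^2 = 181476 ≡ 256 (mod 697)
7^64 ≡ 256^2 = 65536 ≡ 18 (mod 697)
87 = 64 + 16 + 4 + 2 + 1 in binary powers of 2.
So 7^87 ≡ 18 · 426 · 310 · 49 · 7 ≡ 386 (mod 697).
Squaring chain: 386 → 535 → 455; never reaches −1, so base 7 is a Miller–Rabin witness that 697 is composite.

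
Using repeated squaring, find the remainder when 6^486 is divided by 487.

1

6^1 ≡ 6 (mod 487)
6^2 ≡ 6^2 = 36 ≡ 36 (mod 487)
6^4 ≡ 36^2 = 1296 ≡ 322 (mod 487)
6^8 ≡ 322^2 = 103684 ≡ 440 (mod 487)
6^16 ≡ 440^2 = 193600 ≡ 261 (mod 487)
6^32 ≡ 261^2 = 68121 ≡ 428 (mod 487)
6^64 ≡ 428^2 = 183184 ≡ 72 (mod 487)
6^128 ≡ 72^2 = 5184 ≡ 314 (mod 487)
6^256 ≡ 314^2 = 98596 ≡ 222 (mod 487)
486 = 256 + 128 + 64 + 32 + 4 + 2 in binary powers of 2.
So 6^486 ≡ 222 · 314 · 72 · 428 · 322 · 36 ≡ 1 (mod 487).
Since the result is 1, base 6 gives no evidence that 487 is composite.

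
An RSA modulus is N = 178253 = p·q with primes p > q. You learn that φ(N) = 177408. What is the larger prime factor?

φ(n) = (p−1)(q−1) = n − (p+q) + 1, so p + q = 178253 − 177408 + 1 = 846.
p and q are the roots of t² − 846t + 178253 = 0.
Discriminant: 846² − 4·178253 = 715716 − 713012 = 2704; √2704 = 52.
q = (846 − 52)/2 = 397, p = (846 + 52)/2 = 449.
Check: 397 · 449 = 178253.

449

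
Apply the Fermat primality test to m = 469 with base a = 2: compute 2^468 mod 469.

2^1 ≡ 2 (mod 469)
2^2 ≡ 2^2 = 4 ≡ 4 (mod 469)
2^4 ≡ 4^2 = 16 ≡ 16 (mod 469)
2^8 ≡ 16^2 = 256 ≡ 256 (mod 469)
2^16 ≡ 256^2 = 65536 ≡ 345 (mod 469)
2^32 ≡ 345^2 = 119025 ≡ 368 (mod 469)
2^64 ≡ 368^2 = 135424 ≡ 352 (mod 469)
2^128 ≡ 352^2 = 123904 ≡ 88 (mod 469)
2^256 ≡ 88^2 = 7744 ≡ 240 (mod 469)
468 = 256 + 128 + 64 + 16 + 4 in binary powers of 2.
So 2^468 ≡ 240 · 88 · 352 · 345 · 16 ≡ 64 (mod 469).
Since 64 ≠ 1, base 2 is a Fermat witness: 469 is composite.

64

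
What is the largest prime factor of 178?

89

178 = 2 · 89
89 is prime.
So 178 = 2 · 89; the largest prime factor is 89.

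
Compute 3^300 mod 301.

127

3^1 ≡ 3 (mod 301)
3^2 ≡ 3^2 = 9 ≡ 9 (mod 301)
3^4 ≡ 9^2 = 81 ≡ 81 (mod 301)
3^8 ≡ 81^2 = 6561 ≡ 240 (mod 301)
3^16 ≡ 240^2 = 57600 ≡ 109 (mod 301)
3^32 ≡ 109^2 = 11881 ≡ 142 (mod 301)
3^64 ≡ 142^2 = 20164 ≡ 298 (mod 301)
3^128 ≡ 298^2 = 88804 ≡ 9 (mod 301)
3^256 ≡ 9^2 = 81 ≡ 81 (mod 301)
300 = 256 + 32 + 8 + 4 in binary powers of 2.
So 3^300 ≡ 81 · 142 · 240 · 81 ≡ 127 (mod 301).
Since 127 ≠ 1, base 3 is a Fermat witness: 301 is composite.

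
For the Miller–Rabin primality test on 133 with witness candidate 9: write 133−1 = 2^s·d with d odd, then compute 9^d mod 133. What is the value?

106

133 − 1 = 132 = 2^2 · 33, so d = 33.
9^1 ≡ 9 (mod 133)
9^2 ≡ 9^2 = 81 ≡ 81 (mod 133)
9^4 ≡ 81^2 = 6561 ≡ 44 (mod 133)
9^8 ≡ 44^2 = 1936 ≡ 74 (mod 133)
9^16 ≡ 74^2 = 5476 ≡ 23 (mod 133)
9^32 ≡ 23^2 = 529 ≡ 130 (mod 133)
33 = 32 + 1 in binary powers of 2.
So 9^33 ≡ 130 · 9 ≡ 106 (mod 133).
Squaring chain: 106 → 64; never reaches −1, so base 9 is a Miller–Rabin witness that 133 is composite.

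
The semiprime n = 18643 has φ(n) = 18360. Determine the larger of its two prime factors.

181

φ(n) = (p−1)(q−1) = n − (p+q) + 1, so p + q = 18643 − 18360 + 1 = 284.
p and q are the roots of t² − 284t + 18643 = 0.
Discriminant: 284² − 4·18643 = 80656 − 74572 = 6084; √6084 = 78.
q = (284 − 78)/2 = 103, p = (284 + 78)/2 = 181.
Check: 103 · 181 = 18643.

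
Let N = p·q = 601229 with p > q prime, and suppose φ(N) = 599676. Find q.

φ(n) = (p−1)(q−1) = n − (p+q) + 1, so p + q = 601229 − 599676 + 1 = 1554.
p and q are the roots of t² − 1554t + 601229 = 0.
Discriminant: 1554² − 4·601229 = 2414916 − 2404916 = 10000; √10000 = 100.
q = (1554 − 100)/2 = 727, p = (1554 + 100)/2 = 827.
Check: 727 · 827 = 601229.

727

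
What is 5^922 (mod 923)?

25

5^1 ≡ 5 (mod 923)
5^2 ≡ 5^2 = 25 ≡ 25 (mod 923)
5^4 ≡ 25^2 = 625 ≡ 625 (mod 923)
5^8 ≡ 625^2 = 390625 ≡ 196 (mod 923)
5^16 ≡ 196^2 = 38416 ≡ 573 (mod 923)
5^32 ≡ 573^2 = 328329 ≡ 664 (mod 923)
5^64 ≡ 664^2 = 440896 ≡ 625 (mod 923)
5^128 ≡ 625^2 = 390625 ≡ 196 (mod 923)
5^256 ≡ 196^2 = 38416 ≡ 573 (mod 923)
5^512 ≡ 573^2 = 328329 ≡ 664 (mod 923)
922 = 512 + 256 + 128 + 16 + 8 + 2 in binary powers of 2.
So 5^922 ≡ 664 · 573 · 196 · 573 · 196 · 25 ≡ 25 (mod 923).
Since 25 ≠ 1, base 5 is a Fermat witness: 923 is composite.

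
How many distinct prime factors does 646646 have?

646646 = 2 · 323323
323323 = 7 · 46189
46189 = 11 · 4199
4199 = 13 · 323
323 = 17 · 19
646646 = 2 · 7 · 11 · 13 · 17 · 19, which has 6 distinct prime factors.

6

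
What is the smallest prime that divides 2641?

2641 is odd.
Digit sum 13, not divisible by 3.
Ends in 1: not divisible by 5.
7: 2641 = 7·377 + 2
11: 2641 = 11·240 + 1
13: 2641 = 13·203 + 2
17: 2641 = 17·155 + 6
19: 2641 = 19·139

19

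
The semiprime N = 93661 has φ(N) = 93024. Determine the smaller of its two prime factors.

229

φ(n) = (p−1)(q−1) = n − (p+q) + 1, so p + q = 93661 − 93024 + 1 = 638.
p and q are the roots of t² − 638t + 93661 = 0.
Discriminant: 638² − 4·93661 = 407044 − 374644 = 32400; √32400 = 180.
q = (638 − 180)/2 = 229, p = (638 + 180)/2 = 409.
Check: 229 · 409 = 93661.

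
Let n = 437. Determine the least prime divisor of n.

437 is odd.
Digit sum 14, not divisible by 3.
Ends in 7: not divisible by 5.
7: 437 = 7·62 + 3
11: 437 = 11·39 + 8
13: 437 = 13·33 + 8
17: 437 = 17·25 + 12
19: 437 = 19·23

19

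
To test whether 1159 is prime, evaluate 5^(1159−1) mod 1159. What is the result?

5^1 ≡ 5 (mod 1159)
5^2 ≡ 5^2 = 25 ≡ 25 (mod 1159)
5^4 ≡ 25^2 = 625 ≡ 625 (mod 1159)
5^8 ≡ 625^2 = 390625 ≡ 42 (mod 1159)
5^16 ≡ 42^2 = 1764 ≡ 605 (mod 1159)
5^32 ≡ 605^2 = 366025 ≡ 940 (mod 1159)
5^64 ≡ 940^2 = 883600 ≡ 442 (mod 1159)
5^128 ≡ 442^2 = 195364 ≡ 652 (mod 1159)
5^256 ≡ 652^2 = 425104 ≡ 910 (mod 1159)
5^512 ≡ 910^2 = 828100 ≡ 574 (mod 1159)
5^1024 ≡ 574^2 = 329476 ≡ 320 (mod 1159)
1158 = 1024 + 128 + 4 + 2 in binary powers of 2.
So 5^1158 ≡ 320 · 652 · 625 · 25 ≡ 729 (mod 1159).
Since 729 ≠ 1, base 5 is a Fermat witness: 1159 is composite.

729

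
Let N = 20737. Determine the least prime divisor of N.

20737 is odd.
Digit sum 19, not divisible by 3.
Ends in 7: not divisible by 5.
7: 20737 = 7·2962 + 3
11: 20737 = 11·1885 + 2
13: 20737 = 13·1595 + 2
17: 20737 = 17·1219 + 14
19: 20737 = 19·1091 + 8
23: 20737 = 23·901 + 14
29: 20737 = 29·715 + 2
31: 20737 = 31·668 + 29
37: 20737 = 37·560 + 17
41: 20737 = 41·505 + 32
43: 20737 = 43·482 + 11
47: 20737 = 47·441 + 10
53: 20737 = 53·391 + 14
59: 20737 = 59·351 + 28
61: 20737 = 61·339 + 58
67: 20737 = 67·309 + 34
71: 20737 = 71·292 + 5
73: 20737 = 73·284 + 5
79: 20737 = 79·262 + 39
83: 20737 = 83·249 + 70
89: 20737 = 89·233

89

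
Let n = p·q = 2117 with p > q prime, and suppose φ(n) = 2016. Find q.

29

φ(n) = (p−1)(q−1) = n − (p+q) + 1, so p + q = 2117 − 2016 + 1 = 102.
p and q are the roots of t² − 102t + 2117 = 0.
Discriminant: 102² − 4·2117 = 10404 − 8468 = 1936; √1936 = 44.
q = (102 − 44)/2 = 29, p = (102 + 44)/2 = 73.
Check: 29 · 73 = 2117.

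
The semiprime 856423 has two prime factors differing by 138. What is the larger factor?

Since p = q + 138, we have 856423 = q(q + 138), so q² + 138q − 856423 = 0.
Discriminant: 138² + 4·856423 = 19044 + 3425692 = 3444736; √3444736 = 1856.
q = (−138 + 1856)/2 = 859, and p = q + 138 = 997.
Check: 859 · 997 = 856423.

997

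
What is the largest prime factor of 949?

73

949 = 13 · 73
73 is prime.
So 949 = 13 · 73; the largest prime factor is 73.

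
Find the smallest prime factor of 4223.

4223 is odd.
Digit sum 11, not divisible by 3.
Ends in 3: not divisible by 5.
7: 4223 = 7·603 + 2
11: 4223 = 11·383 + 10
13: 4223 = 13·324 + 11
17: 4223 = 17·248 + 7
19: 4223 = 19·222 + 5
23: 4223 = 23·183 + 14
29: 4223 = 29·145 + 18
31: 4223 = 31·136 + 7
37: 4223 = 37·114 + 5
41: 4223 = 41·103

41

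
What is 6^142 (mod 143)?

69

6^1 ≡ 6 (mod 143)
6^2 ≡ 6^2 = 36 ≡ 36 (mod 143)
6^4 ≡ 36^2 = 1296 ≡ 9 (mod 143)
6^8 ≡ 9^2 = 81 ≡ 81 (mod 143)
6^16 ≡ 81^2 = 6561 ≡ 126 (mod 143)
6^32 ≡ 126^2 = 15876 ≡ 3 (mod 143)
6^64 ≡ 3^2 = 9 ≡ 9 (mod 143)
6^128 ≡ 9^2 = 81 ≡ 81 (mod 143)
142 = 128 + 8 + 4 + 2 in binary powers of 2.
So 6^142 ≡ 81 · 81 · 9 · 36 ≡ 69 (mod 143).
Since 69 ≠ 1, base 6 is a Fermat witness: 143 is composite.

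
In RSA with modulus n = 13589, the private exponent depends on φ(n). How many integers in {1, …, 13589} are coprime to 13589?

Factor: 13589 = 107 · 127.
φ(13589) = (107−1) · (127−1) = 106 · 126 = 13356.

13356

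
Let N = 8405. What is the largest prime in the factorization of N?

8405 = 5 · 1681
1681 = 41 · 41
41 = 41 · 1
So 8405 = 5 · 41^2; the largest prime factor is 41.

41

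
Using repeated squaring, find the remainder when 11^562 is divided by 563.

11^1 ≡ 11 (mod 563)
11^2 ≡ 11^2 = 121 ≡ 121 (mod 563)
11^4 ≡ 121^2 = 14641 ≡ 3 (mod 563)
11^8 ≡ 3^2 = 9 ≡ 9 (mod 563)
11^16 ≡ 9^2 = 81 ≡ 81 (mod 563)
11^32 ≡ 81^2 = 6561 ≡ 368 (mod 563)
11^64 ≡ 368^2 = 135424 ≡ 304 (mod 563)
11^128 ≡ 304^2 = 92416 ≡ 84 (mod 563)
11^256 ≡ 84^2 = 7056 ≡ 300 (mod 563)
11^512 ≡ 300^2 = 90000 ≡ 483 (mod 563)
562 = 512 + 32 + 16 + 2 in binary powers of 2.
So 11^562 ≡ 483 · 368 · 81 · 121 ≡ 1 (mod 563).
Since the result is 1, base 11 gives no evidence that 563 is composite.

1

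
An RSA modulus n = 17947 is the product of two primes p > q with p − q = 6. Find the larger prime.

137

Since p = q + 6, we have 17947 = q(q + 6), so q² + 6q − 17947 = 0.
Discriminant: 6² + 4·17947 = 36 + 71788 = 71824; √71824 = 268.
q = (−6 + 268)/2 = 131, and p = q + 6 = 137.
Check: 131 · 137 = 17947.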